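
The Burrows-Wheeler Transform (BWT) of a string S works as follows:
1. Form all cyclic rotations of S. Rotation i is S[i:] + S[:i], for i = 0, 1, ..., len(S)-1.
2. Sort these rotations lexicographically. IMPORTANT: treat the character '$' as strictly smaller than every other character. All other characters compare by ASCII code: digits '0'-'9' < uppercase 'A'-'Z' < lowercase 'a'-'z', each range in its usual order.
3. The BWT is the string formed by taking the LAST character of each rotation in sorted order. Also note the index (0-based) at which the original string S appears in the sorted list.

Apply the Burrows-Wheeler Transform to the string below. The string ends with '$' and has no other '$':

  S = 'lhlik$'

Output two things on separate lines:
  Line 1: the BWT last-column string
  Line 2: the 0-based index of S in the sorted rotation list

All 6 rotations (rotation i = S[i:]+S[:i]):
  rot[0] = lhlik$
  rot[1] = hlik$l
  rot[2] = lik$lh
  rot[3] = ik$lhl
  rot[4] = k$lhli
  rot[5] = $lhlik
Sorted (with $ < everything):
  sorted[0] = $lhlik  (last char: 'k')
  sorted[1] = hlik$l  (last char: 'l')
  sorted[2] = ik$lhl  (last char: 'l')
  sorted[3] = k$lhli  (last char: 'i')
  sorted[4] = lhlik$  (last char: '$')
  sorted[5] = lik$lh  (last char: 'h')
Last column: klli$h
Original string S is at sorted index 4

Answer: klli$h
4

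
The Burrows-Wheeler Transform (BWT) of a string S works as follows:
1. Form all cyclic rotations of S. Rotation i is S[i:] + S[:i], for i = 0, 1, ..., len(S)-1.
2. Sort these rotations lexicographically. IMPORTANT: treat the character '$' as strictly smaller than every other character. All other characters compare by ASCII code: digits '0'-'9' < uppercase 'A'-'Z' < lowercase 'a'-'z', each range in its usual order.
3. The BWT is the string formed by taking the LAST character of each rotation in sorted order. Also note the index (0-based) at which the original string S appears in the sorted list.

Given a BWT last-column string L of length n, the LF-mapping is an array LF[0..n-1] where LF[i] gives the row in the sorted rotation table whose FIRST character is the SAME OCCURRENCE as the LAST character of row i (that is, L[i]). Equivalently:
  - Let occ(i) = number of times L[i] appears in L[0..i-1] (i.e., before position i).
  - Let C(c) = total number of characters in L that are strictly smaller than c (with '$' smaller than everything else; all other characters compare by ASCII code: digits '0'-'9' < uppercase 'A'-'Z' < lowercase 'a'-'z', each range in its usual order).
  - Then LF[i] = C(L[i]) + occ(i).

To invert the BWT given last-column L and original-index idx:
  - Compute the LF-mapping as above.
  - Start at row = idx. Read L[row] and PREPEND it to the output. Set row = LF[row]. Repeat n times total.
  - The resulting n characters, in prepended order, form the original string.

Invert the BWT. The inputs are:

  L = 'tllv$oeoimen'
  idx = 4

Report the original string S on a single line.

Answer: lemonviolet$

Derivation:
LF mapping: 10 4 5 11 0 8 1 9 3 6 2 7
Walk LF starting at row 4, prepending L[row]:
  step 1: row=4, L[4]='$', prepend. Next row=LF[4]=0
  step 2: row=0, L[0]='t', prepend. Next row=LF[0]=10
  step 3: row=10, L[10]='e', prepend. Next row=LF[10]=2
  step 4: row=2, L[2]='l', prepend. Next row=LF[2]=5
  step 5: row=5, L[5]='o', prepend. Next row=LF[5]=8
  step 6: row=8, L[8]='i', prepend. Next row=LF[8]=3
  step 7: row=3, L[3]='v', prepend. Next row=LF[3]=11
  step 8: row=11, L[11]='n', prepend. Next row=LF[11]=7
  step 9: row=7, L[7]='o', prepend. Next row=LF[7]=9
  step 10: row=9, L[9]='m', prepend. Next row=LF[9]=6
  step 11: row=6, L[6]='e', prepend. Next row=LF[6]=1
  step 12: row=1, L[1]='l', prepend. Next row=LF[1]=4
Reversed output: lemonviolet$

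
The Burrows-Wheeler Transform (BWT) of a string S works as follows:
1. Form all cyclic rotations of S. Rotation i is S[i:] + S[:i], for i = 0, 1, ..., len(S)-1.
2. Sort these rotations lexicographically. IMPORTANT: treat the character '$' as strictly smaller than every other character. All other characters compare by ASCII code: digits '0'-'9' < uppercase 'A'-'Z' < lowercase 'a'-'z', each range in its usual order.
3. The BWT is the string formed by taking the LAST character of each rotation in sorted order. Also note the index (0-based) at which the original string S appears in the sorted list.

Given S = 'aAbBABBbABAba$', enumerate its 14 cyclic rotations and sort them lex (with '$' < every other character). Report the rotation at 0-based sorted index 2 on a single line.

Answer: ABBbABAba$aAbB

Derivation:
All 14 rotations (rotation i = S[i:]+S[:i]):
  rot[0] = aAbBABBbABAba$
  rot[1] = AbBABBbABAba$a
  rot[2] = bBABBbABAba$aA
  rot[3] = BABBbABAba$aAb
  rot[4] = ABBbABAba$aAbB
  rot[5] = BBbABAba$aAbBA
  rot[6] = BbABAba$aAbBAB
  rot[7] = bABAba$aAbBABB
  rot[8] = ABAba$aAbBABBb
  rot[9] = BAba$aAbBABBbA
  rot[10] = Aba$aAbBABBbAB
  rot[11] = ba$aAbBABBbABA
  rot[12] = a$aAbBABBbABAb
  rot[13] = $aAbBABBbABAba
Sorted (with $ < everything):
  sorted[0] = $aAbBABBbABAba
  sorted[1] = ABAba$aAbBABBb
  sorted[2] = ABBbABAba$aAbB
  sorted[3] = AbBABBbABAba$a
  sorted[4] = Aba$aAbBABBbAB
  sorted[5] = BABBbABAba$aAb
  sorted[6] = BAba$aAbBABBbA
  sorted[7] = BBbABAba$aAbBA
  sorted[8] = BbABAba$aAbBAB
  sorted[9] = a$aAbBABBbABAb
  sorted[10] = aAbBABBbABAba$
  sorted[11] = bABAba$aAbBABB
  sorted[12] = bBABBbABAba$aA
  sorted[13] = ba$aAbBABBbABA
sorted[2] = ABBbABAba$aAbB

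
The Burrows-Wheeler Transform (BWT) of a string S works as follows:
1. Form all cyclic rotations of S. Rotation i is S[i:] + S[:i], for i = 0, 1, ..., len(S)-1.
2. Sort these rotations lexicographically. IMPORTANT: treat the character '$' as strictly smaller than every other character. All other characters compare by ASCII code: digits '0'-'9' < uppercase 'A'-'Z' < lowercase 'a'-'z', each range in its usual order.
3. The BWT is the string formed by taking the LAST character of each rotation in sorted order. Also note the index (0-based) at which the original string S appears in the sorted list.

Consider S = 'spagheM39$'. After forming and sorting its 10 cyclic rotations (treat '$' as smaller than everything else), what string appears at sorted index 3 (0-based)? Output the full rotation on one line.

Answer: M39$spaghe

Derivation:
All 10 rotations (rotation i = S[i:]+S[:i]):
  rot[0] = spagheM39$
  rot[1] = pagheM39$s
  rot[2] = agheM39$sp
  rot[3] = gheM39$spa
  rot[4] = heM39$spag
  rot[5] = eM39$spagh
  rot[6] = M39$spaghe
  rot[7] = 39$spagheM
  rot[8] = 9$spagheM3
  rot[9] = $spagheM39
Sorted (with $ < everything):
  sorted[0] = $spagheM39
  sorted[1] = 39$spagheM
  sorted[2] = 9$spagheM3
  sorted[3] = M39$spaghe
  sorted[4] = agheM39$sp
  sorted[5] = eM39$spagh
  sorted[6] = gheM39$spa
  sorted[7] = heM39$spag
  sorted[8] = pagheM39$s
  sorted[9] = spagheM39$
sorted[3] = M39$spaghe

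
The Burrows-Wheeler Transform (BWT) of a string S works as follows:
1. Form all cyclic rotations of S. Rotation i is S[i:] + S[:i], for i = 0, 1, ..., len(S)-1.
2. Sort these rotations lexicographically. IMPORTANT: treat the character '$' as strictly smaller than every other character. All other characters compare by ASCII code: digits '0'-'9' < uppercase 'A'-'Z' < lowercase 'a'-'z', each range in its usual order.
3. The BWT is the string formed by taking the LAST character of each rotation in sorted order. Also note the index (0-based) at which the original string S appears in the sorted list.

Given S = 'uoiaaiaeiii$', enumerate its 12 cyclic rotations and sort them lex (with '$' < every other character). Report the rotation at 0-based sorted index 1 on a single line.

All 12 rotations (rotation i = S[i:]+S[:i]):
  rot[0] = uoiaaiaeiii$
  rot[1] = oiaaiaeiii$u
  rot[2] = iaaiaeiii$uo
  rot[3] = aaiaeiii$uoi
  rot[4] = aiaeiii$uoia
  rot[5] = iaeiii$uoiaa
  rot[6] = aeiii$uoiaai
  rot[7] = eiii$uoiaaia
  rot[8] = iii$uoiaaiae
  rot[9] = ii$uoiaaiaei
  rot[10] = i$uoiaaiaeii
  rot[11] = $uoiaaiaeiii
Sorted (with $ < everything):
  sorted[0] = $uoiaaiaeiii
  sorted[1] = aaiaeiii$uoi
  sorted[2] = aeiii$uoiaai
  sorted[3] = aiaeiii$uoia
  sorted[4] = eiii$uoiaaia
  sorted[5] = i$uoiaaiaeii
  sorted[6] = iaaiaeiii$uo
  sorted[7] = iaeiii$uoiaa
  sorted[8] = ii$uoiaaiaei
  sorted[9] = iii$uoiaaiae
  sorted[10] = oiaaiaeiii$u
  sorted[11] = uoiaaiaeiii$
sorted[1] = aaiaeiii$uoi

Answer: aaiaeiii$uoi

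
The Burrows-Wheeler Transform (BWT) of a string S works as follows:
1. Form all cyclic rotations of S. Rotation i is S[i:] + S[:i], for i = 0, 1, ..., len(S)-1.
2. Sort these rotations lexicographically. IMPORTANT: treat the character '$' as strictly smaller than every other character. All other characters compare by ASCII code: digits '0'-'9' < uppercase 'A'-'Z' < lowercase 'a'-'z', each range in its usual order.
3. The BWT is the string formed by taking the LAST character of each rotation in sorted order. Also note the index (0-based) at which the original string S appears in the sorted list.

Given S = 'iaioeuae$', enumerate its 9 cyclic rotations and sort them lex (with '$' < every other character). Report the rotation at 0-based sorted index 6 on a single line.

Answer: ioeuae$ia

Derivation:
All 9 rotations (rotation i = S[i:]+S[:i]):
  rot[0] = iaioeuae$
  rot[1] = aioeuae$i
  rot[2] = ioeuae$ia
  rot[3] = oeuae$iai
  rot[4] = euae$iaio
  rot[5] = uae$iaioe
  rot[6] = ae$iaioeu
  rot[7] = e$iaioeua
  rot[8] = $iaioeuae
Sorted (with $ < everything):
  sorted[0] = $iaioeuae
  sorted[1] = ae$iaioeu
  sorted[2] = aioeuae$i
  sorted[3] = e$iaioeua
  sorted[4] = euae$iaio
  sorted[5] = iaioeuae$
  sorted[6] = ioeuae$ia
  sorted[7] = oeuae$iai
  sorted[8] = uae$iaioe
sorted[6] = ioeuae$ia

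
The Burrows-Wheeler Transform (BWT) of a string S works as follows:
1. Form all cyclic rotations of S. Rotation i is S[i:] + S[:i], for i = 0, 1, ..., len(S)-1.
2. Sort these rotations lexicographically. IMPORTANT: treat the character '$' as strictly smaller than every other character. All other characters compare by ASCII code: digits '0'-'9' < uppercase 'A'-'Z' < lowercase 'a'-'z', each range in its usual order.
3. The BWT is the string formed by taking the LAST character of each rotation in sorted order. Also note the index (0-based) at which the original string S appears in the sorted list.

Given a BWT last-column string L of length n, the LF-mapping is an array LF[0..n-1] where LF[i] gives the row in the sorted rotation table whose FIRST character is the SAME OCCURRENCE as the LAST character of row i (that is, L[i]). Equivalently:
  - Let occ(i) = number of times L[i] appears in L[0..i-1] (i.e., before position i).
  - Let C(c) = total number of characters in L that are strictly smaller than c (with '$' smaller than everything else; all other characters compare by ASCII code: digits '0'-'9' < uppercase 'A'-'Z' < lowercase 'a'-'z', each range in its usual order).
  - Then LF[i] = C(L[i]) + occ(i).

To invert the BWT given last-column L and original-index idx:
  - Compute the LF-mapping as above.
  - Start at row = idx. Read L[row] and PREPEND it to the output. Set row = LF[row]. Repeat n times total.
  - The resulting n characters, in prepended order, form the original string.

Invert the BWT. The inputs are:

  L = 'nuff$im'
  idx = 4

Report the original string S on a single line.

LF mapping: 5 6 1 2 0 3 4
Walk LF starting at row 4, prepending L[row]:
  step 1: row=4, L[4]='$', prepend. Next row=LF[4]=0
  step 2: row=0, L[0]='n', prepend. Next row=LF[0]=5
  step 3: row=5, L[5]='i', prepend. Next row=LF[5]=3
  step 4: row=3, L[3]='f', prepend. Next row=LF[3]=2
  step 5: row=2, L[2]='f', prepend. Next row=LF[2]=1
  step 6: row=1, L[1]='u', prepend. Next row=LF[1]=6
  step 7: row=6, L[6]='m', prepend. Next row=LF[6]=4
Reversed output: muffin$

Answer: muffin$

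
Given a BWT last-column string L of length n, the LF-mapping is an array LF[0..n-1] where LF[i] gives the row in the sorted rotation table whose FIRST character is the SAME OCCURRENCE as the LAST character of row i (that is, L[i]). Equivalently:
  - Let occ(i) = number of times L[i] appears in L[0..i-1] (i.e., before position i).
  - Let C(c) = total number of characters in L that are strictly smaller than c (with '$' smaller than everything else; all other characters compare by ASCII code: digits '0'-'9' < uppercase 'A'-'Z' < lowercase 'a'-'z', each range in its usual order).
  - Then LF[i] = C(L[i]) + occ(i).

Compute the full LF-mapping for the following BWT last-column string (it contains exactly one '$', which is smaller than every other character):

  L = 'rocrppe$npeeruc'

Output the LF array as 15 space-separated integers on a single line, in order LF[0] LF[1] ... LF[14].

Answer: 11 7 1 12 8 9 3 0 6 10 4 5 13 14 2

Derivation:
Char counts: '$':1, 'c':2, 'e':3, 'n':1, 'o':1, 'p':3, 'r':3, 'u':1
C (first-col start): C('$')=0, C('c')=1, C('e')=3, C('n')=6, C('o')=7, C('p')=8, C('r')=11, C('u')=14
L[0]='r': occ=0, LF[0]=C('r')+0=11+0=11
L[1]='o': occ=0, LF[1]=C('o')+0=7+0=7
L[2]='c': occ=0, LF[2]=C('c')+0=1+0=1
L[3]='r': occ=1, LF[3]=C('r')+1=11+1=12
L[4]='p': occ=0, LF[4]=C('p')+0=8+0=8
L[5]='p': occ=1, LF[5]=C('p')+1=8+1=9
L[6]='e': occ=0, LF[6]=C('e')+0=3+0=3
L[7]='$': occ=0, LF[7]=C('$')+0=0+0=0
L[8]='n': occ=0, LF[8]=C('n')+0=6+0=6
L[9]='p': occ=2, LF[9]=C('p')+2=8+2=10
L[10]='e': occ=1, LF[10]=C('e')+1=3+1=4
L[11]='e': occ=2, LF[11]=C('e')+2=3+2=5
L[12]='r': occ=2, LF[12]=C('r')+2=11+2=13
L[13]='u': occ=0, LF[13]=C('u')+0=14+0=14
L[14]='c': occ=1, LF[14]=C('c')+1=1+1=2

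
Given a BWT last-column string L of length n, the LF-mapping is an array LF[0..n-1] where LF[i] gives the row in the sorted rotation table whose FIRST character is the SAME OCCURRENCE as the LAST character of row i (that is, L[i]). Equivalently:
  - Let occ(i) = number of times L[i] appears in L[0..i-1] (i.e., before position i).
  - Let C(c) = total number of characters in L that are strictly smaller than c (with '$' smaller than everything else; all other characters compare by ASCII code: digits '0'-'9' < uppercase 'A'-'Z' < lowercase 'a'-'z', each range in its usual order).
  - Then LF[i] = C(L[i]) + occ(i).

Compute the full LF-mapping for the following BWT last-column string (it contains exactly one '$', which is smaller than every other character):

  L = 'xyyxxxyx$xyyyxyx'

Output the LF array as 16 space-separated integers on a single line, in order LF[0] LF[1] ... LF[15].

Char counts: '$':1, 'x':8, 'y':7
C (first-col start): C('$')=0, C('x')=1, C('y')=9
L[0]='x': occ=0, LF[0]=C('x')+0=1+0=1
L[1]='y': occ=0, LF[1]=C('y')+0=9+0=9
L[2]='y': occ=1, LF[2]=C('y')+1=9+1=10
L[3]='x': occ=1, LF[3]=C('x')+1=1+1=2
L[4]='x': occ=2, LF[4]=C('x')+2=1+2=3
L[5]='x': occ=3, LF[5]=C('x')+3=1+3=4
L[6]='y': occ=2, LF[6]=C('y')+2=9+2=11
L[7]='x': occ=4, LF[7]=C('x')+4=1+4=5
L[8]='$': occ=0, LF[8]=C('$')+0=0+0=0
L[9]='x': occ=5, LF[9]=C('x')+5=1+5=6
L[10]='y': occ=3, LF[10]=C('y')+3=9+3=12
L[11]='y': occ=4, LF[11]=C('y')+4=9+4=13
L[12]='y': occ=5, LF[12]=C('y')+5=9+5=14
L[13]='x': occ=6, LF[13]=C('x')+6=1+6=7
L[14]='y': occ=6, LF[14]=C('y')+6=9+6=15
L[15]='x': occ=7, LF[15]=C('x')+7=1+7=8

Answer: 1 9 10 2 3 4 11 5 0 6 12 13 14 7 15 8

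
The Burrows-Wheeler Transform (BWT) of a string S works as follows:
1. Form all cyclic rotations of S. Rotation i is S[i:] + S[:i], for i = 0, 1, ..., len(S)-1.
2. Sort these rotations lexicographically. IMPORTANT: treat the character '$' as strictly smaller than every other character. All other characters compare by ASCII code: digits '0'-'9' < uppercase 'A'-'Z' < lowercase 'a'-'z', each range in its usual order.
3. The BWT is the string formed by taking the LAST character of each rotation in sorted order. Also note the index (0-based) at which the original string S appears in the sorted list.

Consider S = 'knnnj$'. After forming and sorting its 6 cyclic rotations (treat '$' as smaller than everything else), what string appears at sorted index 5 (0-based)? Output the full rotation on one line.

Answer: nnnj$k

Derivation:
All 6 rotations (rotation i = S[i:]+S[:i]):
  rot[0] = knnnj$
  rot[1] = nnnj$k
  rot[2] = nnj$kn
  rot[3] = nj$knn
  rot[4] = j$knnn
  rot[5] = $knnnj
Sorted (with $ < everything):
  sorted[0] = $knnnj
  sorted[1] = j$knnn
  sorted[2] = knnnj$
  sorted[3] = nj$knn
  sorted[4] = nnj$kn
  sorted[5] = nnnj$k
sorted[5] = nnnj$k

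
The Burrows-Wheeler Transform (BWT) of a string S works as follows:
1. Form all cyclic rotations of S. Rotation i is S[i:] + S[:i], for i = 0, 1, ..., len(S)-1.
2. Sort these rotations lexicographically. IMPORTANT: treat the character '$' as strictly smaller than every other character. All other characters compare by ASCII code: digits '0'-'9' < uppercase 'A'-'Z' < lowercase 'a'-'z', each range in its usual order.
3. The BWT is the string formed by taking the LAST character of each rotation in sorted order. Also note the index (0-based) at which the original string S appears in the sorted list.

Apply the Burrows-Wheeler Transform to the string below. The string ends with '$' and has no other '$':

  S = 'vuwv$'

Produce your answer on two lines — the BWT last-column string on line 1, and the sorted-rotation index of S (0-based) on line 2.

All 5 rotations (rotation i = S[i:]+S[:i]):
  rot[0] = vuwv$
  rot[1] = uwv$v
  rot[2] = wv$vu
  rot[3] = v$vuw
  rot[4] = $vuwv
Sorted (with $ < everything):
  sorted[0] = $vuwv  (last char: 'v')
  sorted[1] = uwv$v  (last char: 'v')
  sorted[2] = v$vuw  (last char: 'w')
  sorted[3] = vuwv$  (last char: '$')
  sorted[4] = wv$vu  (last char: 'u')
Last column: vvw$u
Original string S is at sorted index 3

Answer: vvw$u
3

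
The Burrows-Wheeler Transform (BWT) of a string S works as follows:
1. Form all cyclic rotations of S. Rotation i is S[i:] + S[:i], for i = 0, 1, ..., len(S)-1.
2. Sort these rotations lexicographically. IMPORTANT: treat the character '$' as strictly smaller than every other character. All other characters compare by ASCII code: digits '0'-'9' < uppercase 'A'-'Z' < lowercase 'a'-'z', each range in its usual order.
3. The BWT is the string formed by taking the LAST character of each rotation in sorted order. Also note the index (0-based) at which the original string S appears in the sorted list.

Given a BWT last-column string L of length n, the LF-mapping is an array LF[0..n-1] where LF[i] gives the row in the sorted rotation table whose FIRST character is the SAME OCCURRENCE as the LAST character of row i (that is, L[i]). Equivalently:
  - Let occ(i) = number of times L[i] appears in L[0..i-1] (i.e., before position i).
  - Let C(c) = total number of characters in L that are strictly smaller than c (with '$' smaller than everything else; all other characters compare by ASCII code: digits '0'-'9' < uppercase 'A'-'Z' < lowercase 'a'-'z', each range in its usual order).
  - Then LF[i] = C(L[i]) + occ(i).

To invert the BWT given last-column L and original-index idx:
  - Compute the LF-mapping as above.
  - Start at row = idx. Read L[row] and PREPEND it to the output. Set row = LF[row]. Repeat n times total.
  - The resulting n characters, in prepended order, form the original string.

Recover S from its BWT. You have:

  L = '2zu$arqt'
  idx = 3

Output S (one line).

LF mapping: 1 7 6 0 2 4 3 5
Walk LF starting at row 3, prepending L[row]:
  step 1: row=3, L[3]='$', prepend. Next row=LF[3]=0
  step 2: row=0, L[0]='2', prepend. Next row=LF[0]=1
  step 3: row=1, L[1]='z', prepend. Next row=LF[1]=7
  step 4: row=7, L[7]='t', prepend. Next row=LF[7]=5
  step 5: row=5, L[5]='r', prepend. Next row=LF[5]=4
  step 6: row=4, L[4]='a', prepend. Next row=LF[4]=2
  step 7: row=2, L[2]='u', prepend. Next row=LF[2]=6
  step 8: row=6, L[6]='q', prepend. Next row=LF[6]=3
Reversed output: quartz2$

Answer: quartz2$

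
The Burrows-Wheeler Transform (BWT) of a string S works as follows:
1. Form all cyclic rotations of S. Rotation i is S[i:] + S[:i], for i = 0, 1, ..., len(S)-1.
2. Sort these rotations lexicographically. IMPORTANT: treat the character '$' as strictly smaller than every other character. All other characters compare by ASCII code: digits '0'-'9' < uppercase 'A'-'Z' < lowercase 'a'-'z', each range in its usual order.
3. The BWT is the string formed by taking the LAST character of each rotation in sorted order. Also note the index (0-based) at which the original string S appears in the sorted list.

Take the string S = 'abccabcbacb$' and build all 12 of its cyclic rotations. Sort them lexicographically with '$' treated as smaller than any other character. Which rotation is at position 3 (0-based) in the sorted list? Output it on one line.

All 12 rotations (rotation i = S[i:]+S[:i]):
  rot[0] = abccabcbacb$
  rot[1] = bccabcbacb$a
  rot[2] = ccabcbacb$ab
  rot[3] = cabcbacb$abc
  rot[4] = abcbacb$abcc
  rot[5] = bcbacb$abcca
  rot[6] = cbacb$abccab
  rot[7] = bacb$abccabc
  rot[8] = acb$abccabcb
  rot[9] = cb$abccabcba
  rot[10] = b$abccabcbac
  rot[11] = $abccabcbacb
Sorted (with $ < everything):
  sorted[0] = $abccabcbacb
  sorted[1] = abcbacb$abcc
  sorted[2] = abccabcbacb$
  sorted[3] = acb$abccabcb
  sorted[4] = b$abccabcbac
  sorted[5] = bacb$abccabc
  sorted[6] = bcbacb$abcca
  sorted[7] = bccabcbacb$a
  sorted[8] = cabcbacb$abc
  sorted[9] = cb$abccabcba
  sorted[10] = cbacb$abccab
  sorted[11] = ccabcbacb$ab
sorted[3] = acb$abccabcb

Answer: acb$abccabcb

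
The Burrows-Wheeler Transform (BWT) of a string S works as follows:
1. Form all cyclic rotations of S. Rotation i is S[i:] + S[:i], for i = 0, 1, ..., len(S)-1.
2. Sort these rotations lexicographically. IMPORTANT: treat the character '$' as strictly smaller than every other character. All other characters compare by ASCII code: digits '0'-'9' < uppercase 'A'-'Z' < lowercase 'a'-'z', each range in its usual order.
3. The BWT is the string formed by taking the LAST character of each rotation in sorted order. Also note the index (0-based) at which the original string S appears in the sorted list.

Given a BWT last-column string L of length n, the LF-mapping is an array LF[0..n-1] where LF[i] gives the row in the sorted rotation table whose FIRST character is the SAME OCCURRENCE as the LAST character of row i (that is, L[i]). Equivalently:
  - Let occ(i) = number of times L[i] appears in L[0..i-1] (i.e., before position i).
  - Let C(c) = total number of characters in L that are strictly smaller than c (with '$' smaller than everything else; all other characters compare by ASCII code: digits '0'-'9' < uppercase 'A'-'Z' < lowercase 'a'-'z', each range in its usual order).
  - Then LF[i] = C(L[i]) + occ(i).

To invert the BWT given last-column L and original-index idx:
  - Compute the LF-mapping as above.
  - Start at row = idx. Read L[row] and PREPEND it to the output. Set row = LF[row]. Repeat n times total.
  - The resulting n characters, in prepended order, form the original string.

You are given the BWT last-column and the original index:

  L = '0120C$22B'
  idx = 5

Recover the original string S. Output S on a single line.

LF mapping: 1 3 4 2 8 0 5 6 7
Walk LF starting at row 5, prepending L[row]:
  step 1: row=5, L[5]='$', prepend. Next row=LF[5]=0
  step 2: row=0, L[0]='0', prepend. Next row=LF[0]=1
  step 3: row=1, L[1]='1', prepend. Next row=LF[1]=3
  step 4: row=3, L[3]='0', prepend. Next row=LF[3]=2
  step 5: row=2, L[2]='2', prepend. Next row=LF[2]=4
  step 6: row=4, L[4]='C', prepend. Next row=LF[4]=8
  step 7: row=8, L[8]='B', prepend. Next row=LF[8]=7
  step 8: row=7, L[7]='2', prepend. Next row=LF[7]=6
  step 9: row=6, L[6]='2', prepend. Next row=LF[6]=5
Reversed output: 22BC2010$

Answer: 22BC2010$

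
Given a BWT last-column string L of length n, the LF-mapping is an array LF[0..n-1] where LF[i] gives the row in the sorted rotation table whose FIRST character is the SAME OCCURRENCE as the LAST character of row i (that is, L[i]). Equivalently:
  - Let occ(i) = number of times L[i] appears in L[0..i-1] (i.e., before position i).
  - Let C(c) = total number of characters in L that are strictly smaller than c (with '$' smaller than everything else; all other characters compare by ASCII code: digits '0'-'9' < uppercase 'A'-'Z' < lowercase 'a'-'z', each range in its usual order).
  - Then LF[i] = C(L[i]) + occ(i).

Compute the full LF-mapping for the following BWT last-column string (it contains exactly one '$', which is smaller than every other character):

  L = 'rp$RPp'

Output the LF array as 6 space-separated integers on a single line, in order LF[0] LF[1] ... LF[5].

Char counts: '$':1, 'P':1, 'R':1, 'p':2, 'r':1
C (first-col start): C('$')=0, C('P')=1, C('R')=2, C('p')=3, C('r')=5
L[0]='r': occ=0, LF[0]=C('r')+0=5+0=5
L[1]='p': occ=0, LF[1]=C('p')+0=3+0=3
L[2]='$': occ=0, LF[2]=C('$')+0=0+0=0
L[3]='R': occ=0, LF[3]=C('R')+0=2+0=2
L[4]='P': occ=0, LF[4]=C('P')+0=1+0=1
L[5]='p': occ=1, LF[5]=C('p')+1=3+1=4

Answer: 5 3 0 2 1 4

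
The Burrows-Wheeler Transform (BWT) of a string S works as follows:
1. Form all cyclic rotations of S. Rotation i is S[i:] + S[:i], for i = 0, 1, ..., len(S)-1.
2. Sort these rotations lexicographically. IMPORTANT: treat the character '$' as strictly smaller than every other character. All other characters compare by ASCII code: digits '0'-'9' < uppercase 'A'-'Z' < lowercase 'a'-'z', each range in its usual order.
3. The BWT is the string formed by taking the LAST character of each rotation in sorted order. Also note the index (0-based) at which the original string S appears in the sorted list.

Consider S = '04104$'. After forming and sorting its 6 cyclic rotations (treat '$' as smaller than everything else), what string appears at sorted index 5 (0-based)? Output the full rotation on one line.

All 6 rotations (rotation i = S[i:]+S[:i]):
  rot[0] = 04104$
  rot[1] = 4104$0
  rot[2] = 104$04
  rot[3] = 04$041
  rot[4] = 4$0410
  rot[5] = $04104
Sorted (with $ < everything):
  sorted[0] = $04104
  sorted[1] = 04$041
  sorted[2] = 04104$
  sorted[3] = 104$04
  sorted[4] = 4$0410
  sorted[5] = 4104$0
sorted[5] = 4104$0

Answer: 4104$0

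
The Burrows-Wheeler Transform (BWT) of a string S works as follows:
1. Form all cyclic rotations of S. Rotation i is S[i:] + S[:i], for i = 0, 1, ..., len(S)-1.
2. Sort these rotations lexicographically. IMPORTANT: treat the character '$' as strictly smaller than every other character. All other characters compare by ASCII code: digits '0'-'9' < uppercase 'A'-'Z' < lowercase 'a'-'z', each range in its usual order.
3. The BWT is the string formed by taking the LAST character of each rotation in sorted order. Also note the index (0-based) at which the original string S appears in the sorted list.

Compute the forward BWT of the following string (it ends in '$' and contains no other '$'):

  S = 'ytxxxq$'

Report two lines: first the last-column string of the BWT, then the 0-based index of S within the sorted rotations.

Answer: qxyxxt$
6

Derivation:
All 7 rotations (rotation i = S[i:]+S[:i]):
  rot[0] = ytxxxq$
  rot[1] = txxxq$y
  rot[2] = xxxq$yt
  rot[3] = xxq$ytx
  rot[4] = xq$ytxx
  rot[5] = q$ytxxx
  rot[6] = $ytxxxq
Sorted (with $ < everything):
  sorted[0] = $ytxxxq  (last char: 'q')
  sorted[1] = q$ytxxx  (last char: 'x')
  sorted[2] = txxxq$y  (last char: 'y')
  sorted[3] = xq$ytxx  (last char: 'x')
  sorted[4] = xxq$ytx  (last char: 'x')
  sorted[5] = xxxq$yt  (last char: 't')
  sorted[6] = ytxxxq$  (last char: '$')
Last column: qxyxxt$
Original string S is at sorted index 6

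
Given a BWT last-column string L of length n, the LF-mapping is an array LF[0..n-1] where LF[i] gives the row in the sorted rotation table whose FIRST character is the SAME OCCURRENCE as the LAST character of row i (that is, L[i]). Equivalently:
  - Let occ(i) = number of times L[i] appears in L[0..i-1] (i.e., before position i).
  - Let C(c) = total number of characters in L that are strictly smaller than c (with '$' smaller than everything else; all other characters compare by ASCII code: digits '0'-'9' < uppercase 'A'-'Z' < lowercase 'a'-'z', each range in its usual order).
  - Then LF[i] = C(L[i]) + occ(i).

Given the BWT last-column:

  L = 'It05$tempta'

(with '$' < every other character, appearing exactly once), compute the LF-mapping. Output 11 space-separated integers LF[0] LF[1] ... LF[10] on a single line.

Char counts: '$':1, '0':1, '5':1, 'I':1, 'a':1, 'e':1, 'm':1, 'p':1, 't':3
C (first-col start): C('$')=0, C('0')=1, C('5')=2, C('I')=3, C('a')=4, C('e')=5, C('m')=6, C('p')=7, C('t')=8
L[0]='I': occ=0, LF[0]=C('I')+0=3+0=3
L[1]='t': occ=0, LF[1]=C('t')+0=8+0=8
L[2]='0': occ=0, LF[2]=C('0')+0=1+0=1
L[3]='5': occ=0, LF[3]=C('5')+0=2+0=2
L[4]='$': occ=0, LF[4]=C('$')+0=0+0=0
L[5]='t': occ=1, LF[5]=C('t')+1=8+1=9
L[6]='e': occ=0, LF[6]=C('e')+0=5+0=5
L[7]='m': occ=0, LF[7]=C('m')+0=6+0=6
L[8]='p': occ=0, LF[8]=C('p')+0=7+0=7
L[9]='t': occ=2, LF[9]=C('t')+2=8+2=10
L[10]='a': occ=0, LF[10]=C('a')+0=4+0=4

Answer: 3 8 1 2 0 9 5 6 7 10 4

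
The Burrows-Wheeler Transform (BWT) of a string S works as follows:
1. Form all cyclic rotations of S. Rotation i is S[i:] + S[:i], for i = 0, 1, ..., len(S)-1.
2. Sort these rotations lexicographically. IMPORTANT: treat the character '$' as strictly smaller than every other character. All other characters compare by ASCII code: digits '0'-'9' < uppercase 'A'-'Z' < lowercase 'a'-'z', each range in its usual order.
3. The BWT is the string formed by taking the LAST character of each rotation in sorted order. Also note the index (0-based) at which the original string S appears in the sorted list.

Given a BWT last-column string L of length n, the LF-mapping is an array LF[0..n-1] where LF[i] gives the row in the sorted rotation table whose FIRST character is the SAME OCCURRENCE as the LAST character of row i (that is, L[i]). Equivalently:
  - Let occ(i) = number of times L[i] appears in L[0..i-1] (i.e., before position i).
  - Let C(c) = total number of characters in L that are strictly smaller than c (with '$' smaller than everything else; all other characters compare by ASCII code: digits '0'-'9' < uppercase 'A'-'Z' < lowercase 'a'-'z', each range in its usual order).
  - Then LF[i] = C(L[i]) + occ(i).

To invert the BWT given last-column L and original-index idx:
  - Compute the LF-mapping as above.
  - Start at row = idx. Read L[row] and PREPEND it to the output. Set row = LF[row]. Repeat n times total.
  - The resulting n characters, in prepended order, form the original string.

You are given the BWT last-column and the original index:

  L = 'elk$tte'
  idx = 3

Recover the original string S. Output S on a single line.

LF mapping: 1 4 3 0 5 6 2
Walk LF starting at row 3, prepending L[row]:
  step 1: row=3, L[3]='$', prepend. Next row=LF[3]=0
  step 2: row=0, L[0]='e', prepend. Next row=LF[0]=1
  step 3: row=1, L[1]='l', prepend. Next row=LF[1]=4
  step 4: row=4, L[4]='t', prepend. Next row=LF[4]=5
  step 5: row=5, L[5]='t', prepend. Next row=LF[5]=6
  step 6: row=6, L[6]='e', prepend. Next row=LF[6]=2
  step 7: row=2, L[2]='k', prepend. Next row=LF[2]=3
Reversed output: kettle$

Answer: kettle$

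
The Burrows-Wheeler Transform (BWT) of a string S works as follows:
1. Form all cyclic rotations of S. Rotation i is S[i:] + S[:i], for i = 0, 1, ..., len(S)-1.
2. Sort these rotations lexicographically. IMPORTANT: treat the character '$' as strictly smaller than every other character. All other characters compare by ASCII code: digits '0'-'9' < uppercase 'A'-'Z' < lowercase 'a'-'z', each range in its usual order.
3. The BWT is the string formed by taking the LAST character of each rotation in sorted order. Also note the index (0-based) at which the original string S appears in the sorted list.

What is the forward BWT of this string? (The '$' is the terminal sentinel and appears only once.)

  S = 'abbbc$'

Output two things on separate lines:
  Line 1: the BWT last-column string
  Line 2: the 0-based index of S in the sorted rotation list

All 6 rotations (rotation i = S[i:]+S[:i]):
  rot[0] = abbbc$
  rot[1] = bbbc$a
  rot[2] = bbc$ab
  rot[3] = bc$abb
  rot[4] = c$abbb
  rot[5] = $abbbc
Sorted (with $ < everything):
  sorted[0] = $abbbc  (last char: 'c')
  sorted[1] = abbbc$  (last char: '$')
  sorted[2] = bbbc$a  (last char: 'a')
  sorted[3] = bbc$ab  (last char: 'b')
  sorted[4] = bc$abb  (last char: 'b')
  sorted[5] = c$abbb  (last char: 'b')
Last column: c$abbb
Original string S is at sorted index 1

Answer: c$abbb
1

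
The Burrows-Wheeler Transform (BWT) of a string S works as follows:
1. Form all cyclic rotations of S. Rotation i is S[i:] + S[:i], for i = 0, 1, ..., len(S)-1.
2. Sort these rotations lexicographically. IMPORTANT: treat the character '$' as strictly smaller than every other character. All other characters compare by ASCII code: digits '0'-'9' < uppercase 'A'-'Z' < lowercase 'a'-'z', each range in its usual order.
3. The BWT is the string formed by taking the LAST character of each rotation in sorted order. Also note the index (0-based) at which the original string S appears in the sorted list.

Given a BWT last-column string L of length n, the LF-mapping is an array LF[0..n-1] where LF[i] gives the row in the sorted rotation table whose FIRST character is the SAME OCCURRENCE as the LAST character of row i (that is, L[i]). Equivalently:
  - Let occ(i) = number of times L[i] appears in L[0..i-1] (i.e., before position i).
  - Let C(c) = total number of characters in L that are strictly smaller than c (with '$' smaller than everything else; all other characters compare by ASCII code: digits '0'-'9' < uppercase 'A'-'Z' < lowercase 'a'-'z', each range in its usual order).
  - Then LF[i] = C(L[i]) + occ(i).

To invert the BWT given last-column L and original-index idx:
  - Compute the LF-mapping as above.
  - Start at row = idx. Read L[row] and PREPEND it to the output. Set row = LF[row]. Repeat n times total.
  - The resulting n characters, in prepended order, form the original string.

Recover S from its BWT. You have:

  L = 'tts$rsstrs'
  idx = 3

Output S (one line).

LF mapping: 7 8 3 0 1 4 5 9 2 6
Walk LF starting at row 3, prepending L[row]:
  step 1: row=3, L[3]='$', prepend. Next row=LF[3]=0
  step 2: row=0, L[0]='t', prepend. Next row=LF[0]=7
  step 3: row=7, L[7]='t', prepend. Next row=LF[7]=9
  step 4: row=9, L[9]='s', prepend. Next row=LF[9]=6
  step 5: row=6, L[6]='s', prepend. Next row=LF[6]=5
  step 6: row=5, L[5]='s', prepend. Next row=LF[5]=4
  step 7: row=4, L[4]='r', prepend. Next row=LF[4]=1
  step 8: row=1, L[1]='t', prepend. Next row=LF[1]=8
  step 9: row=8, L[8]='r', prepend. Next row=LF[8]=2
  step 10: row=2, L[2]='s', prepend. Next row=LF[2]=3
Reversed output: srtrssstt$

Answer: srtrssstt$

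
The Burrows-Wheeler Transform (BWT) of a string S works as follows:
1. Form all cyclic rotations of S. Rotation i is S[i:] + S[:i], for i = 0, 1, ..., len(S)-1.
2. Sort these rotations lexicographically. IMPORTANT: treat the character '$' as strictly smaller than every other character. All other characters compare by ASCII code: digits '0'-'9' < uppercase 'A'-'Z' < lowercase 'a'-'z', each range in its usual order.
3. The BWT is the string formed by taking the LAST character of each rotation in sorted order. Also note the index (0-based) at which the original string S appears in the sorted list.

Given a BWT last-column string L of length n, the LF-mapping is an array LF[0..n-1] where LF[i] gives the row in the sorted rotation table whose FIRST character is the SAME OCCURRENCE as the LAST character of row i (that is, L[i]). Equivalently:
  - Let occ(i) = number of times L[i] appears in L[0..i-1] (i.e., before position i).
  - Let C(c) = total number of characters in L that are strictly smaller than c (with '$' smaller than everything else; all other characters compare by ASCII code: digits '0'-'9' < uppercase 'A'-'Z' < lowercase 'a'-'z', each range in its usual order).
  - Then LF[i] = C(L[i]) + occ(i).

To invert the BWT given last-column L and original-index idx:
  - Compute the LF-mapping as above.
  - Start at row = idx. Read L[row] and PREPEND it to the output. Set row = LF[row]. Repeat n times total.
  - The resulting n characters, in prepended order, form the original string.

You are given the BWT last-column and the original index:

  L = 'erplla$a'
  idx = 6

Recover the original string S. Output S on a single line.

Answer: paralle$

Derivation:
LF mapping: 3 7 6 4 5 1 0 2
Walk LF starting at row 6, prepending L[row]:
  step 1: row=6, L[6]='$', prepend. Next row=LF[6]=0
  step 2: row=0, L[0]='e', prepend. Next row=LF[0]=3
  step 3: row=3, L[3]='l', prepend. Next row=LF[3]=4
  step 4: row=4, L[4]='l', prepend. Next row=LF[4]=5
  step 5: row=5, L[5]='a', prepend. Next row=LF[5]=1
  step 6: row=1, L[1]='r', prepend. Next row=LF[1]=7
  step 7: row=7, L[7]='a', prepend. Next row=LF[7]=2
  step 8: row=2, L[2]='p', prepend. Next row=LF[2]=6
Reversed output: paralle$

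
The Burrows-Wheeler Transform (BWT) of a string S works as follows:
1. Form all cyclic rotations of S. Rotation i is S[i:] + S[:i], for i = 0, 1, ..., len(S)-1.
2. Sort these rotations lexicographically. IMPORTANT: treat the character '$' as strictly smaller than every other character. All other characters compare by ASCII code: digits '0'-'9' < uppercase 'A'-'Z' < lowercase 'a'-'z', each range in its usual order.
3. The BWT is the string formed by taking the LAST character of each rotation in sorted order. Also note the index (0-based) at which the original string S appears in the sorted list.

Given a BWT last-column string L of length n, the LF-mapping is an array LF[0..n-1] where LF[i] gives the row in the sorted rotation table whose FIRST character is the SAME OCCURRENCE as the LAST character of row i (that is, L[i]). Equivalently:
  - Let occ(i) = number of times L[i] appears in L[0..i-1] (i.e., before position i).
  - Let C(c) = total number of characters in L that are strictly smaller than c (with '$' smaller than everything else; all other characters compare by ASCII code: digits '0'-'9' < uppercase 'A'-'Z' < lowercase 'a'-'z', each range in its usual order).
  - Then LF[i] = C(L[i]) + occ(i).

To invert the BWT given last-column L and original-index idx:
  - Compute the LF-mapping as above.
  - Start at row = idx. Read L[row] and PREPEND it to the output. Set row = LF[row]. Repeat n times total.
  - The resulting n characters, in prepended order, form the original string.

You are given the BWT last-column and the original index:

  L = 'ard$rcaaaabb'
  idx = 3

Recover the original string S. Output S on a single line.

Answer: abracadabra$

Derivation:
LF mapping: 1 10 9 0 11 8 2 3 4 5 6 7
Walk LF starting at row 3, prepending L[row]:
  step 1: row=3, L[3]='$', prepend. Next row=LF[3]=0
  step 2: row=0, L[0]='a', prepend. Next row=LF[0]=1
  step 3: row=1, L[1]='r', prepend. Next row=LF[1]=10
  step 4: row=10, L[10]='b', prepend. Next row=LF[10]=6
  step 5: row=6, L[6]='a', prepend. Next row=LF[6]=2
  step 6: row=2, L[2]='d', prepend. Next row=LF[2]=9
  step 7: row=9, L[9]='a', prepend. Next row=LF[9]=5
  step 8: row=5, L[5]='c', prepend. Next row=LF[5]=8
  step 9: row=8, L[8]='a', prepend. Next row=LF[8]=4
  step 10: row=4, L[4]='r', prepend. Next row=LF[4]=11
  step 11: row=11, L[11]='b', prepend. Next row=LF[11]=7
  step 12: row=7, L[7]='a', prepend. Next row=LF[7]=3
Reversed output: abracadabra$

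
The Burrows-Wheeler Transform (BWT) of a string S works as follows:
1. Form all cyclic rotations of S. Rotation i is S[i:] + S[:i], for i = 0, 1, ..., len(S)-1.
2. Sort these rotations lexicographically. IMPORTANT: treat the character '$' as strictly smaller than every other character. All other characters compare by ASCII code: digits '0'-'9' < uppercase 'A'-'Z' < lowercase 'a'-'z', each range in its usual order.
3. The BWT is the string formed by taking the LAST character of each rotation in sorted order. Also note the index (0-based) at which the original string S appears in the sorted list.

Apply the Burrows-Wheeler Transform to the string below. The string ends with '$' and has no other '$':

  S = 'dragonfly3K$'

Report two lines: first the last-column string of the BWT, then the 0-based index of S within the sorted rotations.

Answer: Ky3r$nafogdl
4

Derivation:
All 12 rotations (rotation i = S[i:]+S[:i]):
  rot[0] = dragonfly3K$
  rot[1] = ragonfly3K$d
  rot[2] = agonfly3K$dr
  rot[3] = gonfly3K$dra
  rot[4] = onfly3K$drag
  rot[5] = nfly3K$drago
  rot[6] = fly3K$dragon
  rot[7] = ly3K$dragonf
  rot[8] = y3K$dragonfl
  rot[9] = 3K$dragonfly
  rot[10] = K$dragonfly3
  rot[11] = $dragonfly3K
Sorted (with $ < everything):
  sorted[0] = $dragonfly3K  (last char: 'K')
  sorted[1] = 3K$dragonfly  (last char: 'y')
  sorted[2] = K$dragonfly3  (last char: '3')
  sorted[3] = agonfly3K$dr  (last char: 'r')
  sorted[4] = dragonfly3K$  (last char: '$')
  sorted[5] = fly3K$dragon  (last char: 'n')
  sorted[6] = gonfly3K$dra  (last char: 'a')
  sorted[7] = ly3K$dragonf  (last char: 'f')
  sorted[8] = nfly3K$drago  (last char: 'o')
  sorted[9] = onfly3K$drag  (last char: 'g')
  sorted[10] = ragonfly3K$d  (last char: 'd')
  sorted[11] = y3K$dragonfl  (last char: 'l')
Last column: Ky3r$nafogdl
Original string S is at sorted index 4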